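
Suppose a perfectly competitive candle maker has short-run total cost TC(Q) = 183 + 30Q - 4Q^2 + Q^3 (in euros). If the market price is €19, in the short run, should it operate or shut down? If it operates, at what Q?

Strip out fixed cost: VC = 30Q - 4Q^2 + Q^3. Then AVC = 30 - 4Q + Q^2 and MC = 30 - 8Q + 3Q^2.
AVC is minimized where dAVC/dQ = -4 + 2Q = 0, at Q = 2; min AVC = 30 - 4·2 + 2^2 = €26.
Since P = €19 < min AVC = €26, price fails to cover variable cost at any output.
The firm minimizes its loss by shutting down and losing only its fixed cost of €183.

Shut down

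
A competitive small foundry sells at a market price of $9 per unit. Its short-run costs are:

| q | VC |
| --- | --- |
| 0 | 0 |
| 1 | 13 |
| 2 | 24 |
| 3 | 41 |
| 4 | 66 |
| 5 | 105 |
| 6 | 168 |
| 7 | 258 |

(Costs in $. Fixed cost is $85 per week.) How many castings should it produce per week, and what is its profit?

Tabulate TR − TC: q=0: -85; q=1: -89; q=2: -91; q=3: -99; q=4: -115; q=5: -145; q=6: -199; q=7: -280.
Profit is highest at q = 0. Equivalently, the lowest AVC in the table is 24/2 ≈ $12 at q = 2, and P = $9 falls below it — price never covers variable cost, so the firm shuts down and loses only its fixed cost.

q = 0 (shut down); profit = -$85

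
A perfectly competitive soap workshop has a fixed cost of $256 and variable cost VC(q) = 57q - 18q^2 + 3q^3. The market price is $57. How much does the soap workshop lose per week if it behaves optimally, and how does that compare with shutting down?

Profit = -$160 at q = 4

AVC = 57 - 18q + 3q^2; min AVC = $30 at q = 3. Since P = $57 ≥ min AVC, the firm produces.
MC = 57 - 36q + 9q^2. Setting P = MC and taking the root on the rising branch gives q* = 4.
TR = 57·4 = 228. TC = 256 + 132 = 388. Profit = 228 − 388 = -$160.
Shutting down would mean losing the fixed cost of $256, so operating at a loss of $160 is better by $96.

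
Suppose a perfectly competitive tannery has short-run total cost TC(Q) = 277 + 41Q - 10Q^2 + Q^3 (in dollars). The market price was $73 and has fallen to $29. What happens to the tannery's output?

AVC = 41 - 10Q + Q^2, minimized at Q = 5 where min AVC = $16. MC = 41 - 20Q + 3Q^2.
At P = $73 ≥ min AVC, set P = MC on the rising branch: Q = 8.
At P = $29 ≥ min AVC, set P = MC: Q = 6. The firm stays open but cuts output.

Output falls from 8 to 6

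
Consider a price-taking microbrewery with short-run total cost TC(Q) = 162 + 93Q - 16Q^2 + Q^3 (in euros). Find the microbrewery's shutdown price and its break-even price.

Shutdown price = €29; break-even price = €48

AVC = 93 - 16Q + Q^2; minimized at Q = 8, giving min AVC = €29. That is the shutdown price.
ATC = 162/Q + 93 - 16Q + Q^2. Setting dATC/dQ = −162/Q^2 − 16 + 2Q = 0 gives Q = 9 (since 2·9^3 − 16·9^2 = 162).
min ATC = 162/9 + 93 − 16·9 + 9^2 = €48. That is the break-even price.
Between these two prices the firm operates at a loss; above €48 it earns a profit.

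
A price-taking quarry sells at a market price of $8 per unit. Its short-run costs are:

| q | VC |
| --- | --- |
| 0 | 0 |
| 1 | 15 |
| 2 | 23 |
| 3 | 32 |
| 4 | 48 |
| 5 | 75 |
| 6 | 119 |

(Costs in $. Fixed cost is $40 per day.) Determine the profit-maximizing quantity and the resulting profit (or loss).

Profit at each row (π = 8q − TC): q=0: -40; q=1: -47; q=2: -47; q=3: -48; q=4: -56; q=5: -75; q=6: -111.
Profit is highest at q = 0. Equivalently, the lowest AVC in the table is 32/3 ≈ $10.67 at q = 3, and P = $8 falls below it — price never covers variable cost, so the firm shuts down and loses only its fixed cost.

q = 0 (shut down); profit = -$40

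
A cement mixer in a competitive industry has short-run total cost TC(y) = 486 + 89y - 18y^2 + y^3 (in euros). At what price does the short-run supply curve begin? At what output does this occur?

€8 per unit, at y = 9

Short-run supply begins at min AVC. From VC = 89y - 18y^2 + y^3, AVC = 89 - 18y + y^2.
dAVC/dy = -18 + 2y = 0 gives y = 9. min AVC = 89 - 18·9 + 9^2 = 8.
For P < €8 the firm produces nothing.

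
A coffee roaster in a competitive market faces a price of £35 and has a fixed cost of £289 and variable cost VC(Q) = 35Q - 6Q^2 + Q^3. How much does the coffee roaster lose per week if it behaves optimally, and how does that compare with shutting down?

AVC = 35 - 6Q + Q^2; min AVC = £26 at Q = 3. Since P = £35 ≥ min AVC, the firm produces.
MC = 35 - 12Q + 3Q^2. Setting P = MC and taking the root on the rising branch gives Q* = 4.
TR = 35·4 = 140. TC = 289 + 108 = 397. Profit = 140 − 397 = -£257.
By producing, the firm covers all variable cost plus £32 of fixed cost; shutting down would lose the full £289.

Profit = -£257 at Q = 4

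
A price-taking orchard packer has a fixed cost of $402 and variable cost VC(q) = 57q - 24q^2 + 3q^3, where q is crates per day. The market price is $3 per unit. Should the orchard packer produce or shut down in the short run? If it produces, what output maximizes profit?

Shut down

Variable cost is VC = 57q - 24q^2 + 3q^3, so AVC = VC/q = 57 - 24q + 3q^2 and MC = dTC/dq = 57 - 48q + 9q^2.
AVC is minimized where dAVC/dq = -24 + 6q = 0, at q = 4; min AVC = 57 - 24·4 + 3·4^2 = $9.
Since P = $3 < min AVC = $9, price fails to cover variable cost at any output.
Best response: produce nothing and absorb the $402 fixed cost.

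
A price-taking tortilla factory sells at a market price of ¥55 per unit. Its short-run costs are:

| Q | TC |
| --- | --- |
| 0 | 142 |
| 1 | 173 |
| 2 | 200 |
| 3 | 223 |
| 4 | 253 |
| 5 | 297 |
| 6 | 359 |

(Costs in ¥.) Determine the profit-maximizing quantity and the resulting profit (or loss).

Q = 5; profit = -¥22

Profit at each row (π = 55Q − TC): Q=0: -142; Q=1: -118; Q=2: -90; Q=3: -58; Q=4: -33; Q=5: -22; Q=6: -29.
Profit is maximized at Q = 5. AVC there is 155/5 = ¥31 ≤ P, so producing beats shutting down (which would give -¥142).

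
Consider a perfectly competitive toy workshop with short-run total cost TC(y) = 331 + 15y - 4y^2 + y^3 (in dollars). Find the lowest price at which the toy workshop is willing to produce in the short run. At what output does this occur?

The firm shuts down when price falls below the minimum of average variable cost. AVC = VC/y = 15 - 4y + y^2.
dAVC/dy = -4 + 2y = 0 gives y = 2. min AVC = 15 - 4·2 + 2^2 = 11.
The firm shuts down for any P below $11.

$11 per unit, at y = 2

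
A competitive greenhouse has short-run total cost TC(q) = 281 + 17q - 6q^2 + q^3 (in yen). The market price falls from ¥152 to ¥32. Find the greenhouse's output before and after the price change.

MC = 17 - 12q + 3q^2; the shutdown threshold is min AVC = ¥8 (at q = 3).
At P = ¥152 ≥ min AVC, set P = MC on the rising branch: q = 9.
At P = ¥32 ≥ min AVC, set P = MC: q = 5. The firm stays open but cuts output.

Output falls from 9 to 5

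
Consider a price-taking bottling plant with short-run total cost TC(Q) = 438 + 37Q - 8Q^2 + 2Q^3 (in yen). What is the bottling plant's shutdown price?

¥29 per unit

The firm shuts down when price falls below the minimum of average variable cost. AVC = VC/Q = 37 - 8Q + 2Q^2.
dAVC/dQ = -8 + 4Q = 0 gives Q = 2. min AVC = 37 - 8·2 + 2·2^2 = 29.
So the shutdown price is ¥29.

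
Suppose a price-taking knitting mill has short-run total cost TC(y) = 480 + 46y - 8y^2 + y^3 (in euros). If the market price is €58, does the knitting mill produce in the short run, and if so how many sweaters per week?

Produce at y = 6

From TC, MC = TC'(y) = 46 - 16y + 3y^2 and AVC = VC/y = 46 - 8y + y^2.
AVC is minimized where dAVC/dy = -8 + 2y = 0, at y = 4; min AVC = 46 - 8·4 + 4^2 = €30.
Since P = €58 ≥ min AVC = €30, price covers variable cost and the firm should produce.
Set P = MC: 58 = 46 - 16y + 3y^2 → -12 - 16y + 3y^2 = 0. The roots are y = -2/3 and y = 6; the profit-maximizing output is on the rising part of MC, so y* = 6.
Check: AVC at y = 6 is €34 ≤ P, so revenue covers variable cost.
Profit = P·y − TC = 58·6 − 684 = -€336, a loss, but smaller than the €480 fixed cost the firm would lose by shutting down.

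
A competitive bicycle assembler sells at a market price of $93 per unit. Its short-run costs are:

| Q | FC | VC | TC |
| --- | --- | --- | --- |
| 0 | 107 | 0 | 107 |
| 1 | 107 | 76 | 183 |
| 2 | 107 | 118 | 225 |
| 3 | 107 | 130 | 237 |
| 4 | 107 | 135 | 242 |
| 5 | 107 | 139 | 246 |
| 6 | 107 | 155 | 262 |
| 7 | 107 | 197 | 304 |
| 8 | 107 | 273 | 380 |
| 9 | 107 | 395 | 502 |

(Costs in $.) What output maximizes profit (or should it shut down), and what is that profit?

Profit at each row (π = 93Q − TC): Q=0: -107; Q=1: -90; Q=2: -39; Q=3: 42; Q=4: 130; Q=5: 219; Q=6: 296; Q=7: 347; Q=8: 364; Q=9: 335.
Profit is maximized at Q = 8. AVC there is 273/8 = $34.12 ≤ P, so producing beats shutting down (which would give -$107).

Q = 8; profit = $364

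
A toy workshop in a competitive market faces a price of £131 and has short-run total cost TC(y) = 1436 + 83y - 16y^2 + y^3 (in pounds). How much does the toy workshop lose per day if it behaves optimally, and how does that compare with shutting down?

AVC = 83 - 16y + y^2; min AVC = £19 at y = 8. Since P = £131 ≥ min AVC, the firm produces.
With MC = 83 - 32y + 3y^2, P = MC on the upward-sloping part at y* = 12.
TR = 131·12 = 1572. TC = 1436 + 420 = 1856. Profit = 1572 − 1856 = -£284.
By producing, the firm covers all variable cost plus £1152 of fixed cost; shutting down would lose the full £1436.

Profit = -£284 at y = 12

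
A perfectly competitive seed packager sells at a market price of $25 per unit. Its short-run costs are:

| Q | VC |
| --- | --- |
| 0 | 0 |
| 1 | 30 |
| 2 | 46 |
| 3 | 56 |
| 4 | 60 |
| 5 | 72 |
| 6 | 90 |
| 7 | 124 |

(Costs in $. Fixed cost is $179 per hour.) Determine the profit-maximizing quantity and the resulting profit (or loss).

Tabulate TR − TC: Q=0: -179; Q=1: -184; Q=2: -175; Q=3: -160; Q=4: -139; Q=5: -126; Q=6: -119; Q=7: -128.
Profit is maximized at Q = 6. AVC there is 90/6 = $15 ≤ P, so producing beats shutting down (which would give -$179).

Q = 6; profit = -$119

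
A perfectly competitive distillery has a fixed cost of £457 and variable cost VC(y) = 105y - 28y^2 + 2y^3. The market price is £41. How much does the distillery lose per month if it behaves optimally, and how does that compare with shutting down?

AVC = 105 - 28y + 2y^2; min AVC = £7 at y = 7. Since P = £41 ≥ min AVC, the firm produces.
With MC = 105 - 56y + 6y^2, P = MC on the upward-sloping part at y* = 8.
TR = 41·8 = 328. TC = 457 + 72 = 529. Profit = 328 − 529 = -£201.
That loss of £201 beats the £457 the firm would lose by shutting down; producing recovers £256 of fixed cost.

Profit = -£201 at y = 8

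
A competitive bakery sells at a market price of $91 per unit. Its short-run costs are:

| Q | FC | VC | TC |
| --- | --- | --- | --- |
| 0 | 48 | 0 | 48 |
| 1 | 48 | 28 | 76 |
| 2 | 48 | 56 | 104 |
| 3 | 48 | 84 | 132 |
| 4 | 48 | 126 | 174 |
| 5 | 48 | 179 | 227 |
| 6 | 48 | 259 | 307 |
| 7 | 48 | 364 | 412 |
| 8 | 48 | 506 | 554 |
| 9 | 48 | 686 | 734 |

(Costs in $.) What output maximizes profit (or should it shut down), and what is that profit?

Compute π = P·Q − TC at each output: Q=0: -48; Q=1: 15; Q=2: 78; Q=3: 141; Q=4: 190; Q=5: 228; Q=6: 239; Q=7: 225; Q=8: 174; Q=9: 85.
Profit is maximized at Q = 6. AVC there is 259/6 = $43.17 ≤ P, so producing beats shutting down (which would give -$48).

Q = 6; profit = $239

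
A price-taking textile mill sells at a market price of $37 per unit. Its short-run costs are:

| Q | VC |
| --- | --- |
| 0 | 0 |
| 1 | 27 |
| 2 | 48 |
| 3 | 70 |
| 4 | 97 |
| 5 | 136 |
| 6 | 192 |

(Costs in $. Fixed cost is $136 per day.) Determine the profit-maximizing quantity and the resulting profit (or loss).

Tabulate TR − TC: Q=0: -136; Q=1: -126; Q=2: -110; Q=3: -95; Q=4: -85; Q=5: -87; Q=6: -106.
Profit is maximized at Q = 4. AVC there is 97/4 = $24.25 ≤ P, so producing beats shutting down (which would give -$136).

Q = 4; profit = -$85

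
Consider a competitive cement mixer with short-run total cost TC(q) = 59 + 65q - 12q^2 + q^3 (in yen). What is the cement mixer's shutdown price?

¥29 per unit

The shutdown price is the minimum of AVC. VC = 65q - 12q^2 + q^3, so AVC = 65 - 12q + q^2.
At the minimum of AVC, MC = AVC. MC = 65 - 24q + 3q^2; setting MC = AVC gives 2q^2 - 12q = 0, so q = 6. min AVC = 29.
The firm shuts down for any P below ¥29.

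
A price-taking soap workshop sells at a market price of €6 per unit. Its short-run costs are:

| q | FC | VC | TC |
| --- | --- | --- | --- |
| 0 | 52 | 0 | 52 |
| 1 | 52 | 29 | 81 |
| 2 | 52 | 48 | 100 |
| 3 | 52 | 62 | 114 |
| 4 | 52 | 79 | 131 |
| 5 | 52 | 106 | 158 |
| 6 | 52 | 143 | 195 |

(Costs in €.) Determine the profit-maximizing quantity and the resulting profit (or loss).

Profit at each row (π = 6q − TC): q=0: -52; q=1: -75; q=2: -88; q=3: -96; q=4: -107; q=5: -128; q=6: -159.
Profit is highest at q = 0. Equivalently, the lowest AVC in the table is 79/4 ≈ €19.75 at q = 4, and P = €6 falls below it — price never covers variable cost, so the firm shuts down and loses only its fixed cost.

q = 0 (shut down); profit = -€52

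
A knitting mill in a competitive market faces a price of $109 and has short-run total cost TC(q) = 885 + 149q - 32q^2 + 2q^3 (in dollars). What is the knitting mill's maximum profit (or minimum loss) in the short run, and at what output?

Profit = -$85 at q = 10

AVC = 149 - 32q + 2q^2; min AVC = $21 at q = 8. Since P = $109 ≥ min AVC, the firm produces.
With MC = 149 - 64q + 6q^2, P = MC on the upward-sloping part at q* = 10.
TR = 109·10 = 1090. TC = 885 + 290 = 1175. Profit = 1090 − 1175 = -$85.
By producing, the firm covers all variable cost plus $800 of fixed cost; shutting down would lose the full $885.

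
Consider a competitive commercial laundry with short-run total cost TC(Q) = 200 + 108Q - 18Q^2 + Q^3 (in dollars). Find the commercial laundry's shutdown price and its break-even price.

AVC = 108 - 18Q + Q^2; minimized at Q = 9, giving min AVC = $27. That is the shutdown price.
ATC = 200/Q + 108 - 18Q + Q^2. Setting dATC/dQ = −200/Q^2 − 18 + 2Q = 0 gives Q = 10 (since 2·10^3 − 18·10^2 = 200).
min ATC = 200/10 + 108 − 18·10 + 10^2 = $48. That is the break-even price.
Between these two prices the firm operates at a loss; above $48 it earns a profit.

Shutdown price = $27; break-even price = $48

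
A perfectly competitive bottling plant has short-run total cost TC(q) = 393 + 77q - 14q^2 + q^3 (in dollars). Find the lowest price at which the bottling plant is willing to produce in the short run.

The shutdown price is the minimum of AVC. VC = 77q - 14q^2 + q^3, so AVC = 77 - 14q + q^2.
dAVC/dq = -14 + 2q = 0 gives q = 7. min AVC = 77 - 14·7 + 7^2 = 28.
For P < $28 the firm produces nothing.

$28 per unit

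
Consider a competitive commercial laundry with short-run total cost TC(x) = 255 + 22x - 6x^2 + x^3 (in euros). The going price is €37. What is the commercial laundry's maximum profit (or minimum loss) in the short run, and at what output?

Profit = -€155 at x = 5

AVC = 22 - 6x + x^2 has its minimum €13 at x = 3; price €37 clears that bar, so the firm operates.
With MC = 22 - 12x + 3x^2, P = MC on the upward-sloping part at x* = 5.
TR = 37·5 = 185. TC = 255 + 85 = 340. Profit = 185 − 340 = -€155.
Shutting down would mean losing the fixed cost of €255, so operating at a loss of €155 is better by €100.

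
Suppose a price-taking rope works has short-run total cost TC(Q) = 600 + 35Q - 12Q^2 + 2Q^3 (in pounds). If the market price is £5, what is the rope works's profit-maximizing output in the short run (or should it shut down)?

From TC, MC = TC'(Q) = 35 - 24Q + 6Q^2 and AVC = VC/Q = 35 - 12Q + 2Q^2.
The AVC parabola has its vertex at Q = 12/4 = 3, where AVC = 35 - 12·3 + 2·3^2 = £17.
P = £5 lies below min AVC = £17; no output level covers variable cost.
The firm minimizes its loss by shutting down and losing only its fixed cost of £600.

Shut down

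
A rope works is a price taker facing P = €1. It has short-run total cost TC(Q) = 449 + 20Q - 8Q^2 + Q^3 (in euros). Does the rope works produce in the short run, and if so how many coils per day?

From TC, MC = TC'(Q) = 20 - 16Q + 3Q^2 and AVC = VC/Q = 20 - 8Q + Q^2.
AVC hits its minimum where MC = AVC, at Q = 4, giving min AVC = 20 - 8·4 + 4^2 = €4.
P = €1 lies below min AVC = €4; no output level covers variable cost.
Best response: produce nothing and absorb the €449 fixed cost.

Shut down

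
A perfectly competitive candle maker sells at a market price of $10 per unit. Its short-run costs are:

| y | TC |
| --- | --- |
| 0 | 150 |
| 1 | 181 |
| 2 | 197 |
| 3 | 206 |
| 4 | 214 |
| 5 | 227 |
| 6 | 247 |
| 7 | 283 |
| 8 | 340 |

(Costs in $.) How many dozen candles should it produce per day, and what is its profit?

Compute π = P·y − TC at each output: y=0: -150; y=1: -171; y=2: -177; y=3: -176; y=4: -174; y=5: -177; y=6: -187; y=7: -213; y=8: -260.
Profit is highest at y = 0. Equivalently, the lowest AVC in the table is 77/5 ≈ $15.40 at y = 5, and P = $10 falls below it — price never covers variable cost, so the firm shuts down and loses only its fixed cost.

y = 0 (shut down); profit = -$150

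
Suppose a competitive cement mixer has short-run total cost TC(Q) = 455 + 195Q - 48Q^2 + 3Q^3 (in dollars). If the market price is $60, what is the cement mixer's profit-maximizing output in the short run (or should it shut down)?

Produce at Q = 9

From TC, MC = TC'(Q) = 195 - 96Q + 9Q^2 and AVC = VC/Q = 195 - 48Q + 3Q^2.
AVC hits its minimum where MC = AVC, at Q = 8, giving min AVC = 195 - 48·8 + 3·8^2 = $3.
Since P = $60 ≥ min AVC = $3, price covers variable cost and the firm should produce.
P = MC gives 135 - 96Q + 9Q^2 = 0, with roots 5/3 and 9. Take the larger (rising MC): Q* = 9.
Check: AVC at Q = 9 is $6 ≤ P, so revenue covers variable cost.
Profit = P·Q − TC = 60·9 − 509 = $31.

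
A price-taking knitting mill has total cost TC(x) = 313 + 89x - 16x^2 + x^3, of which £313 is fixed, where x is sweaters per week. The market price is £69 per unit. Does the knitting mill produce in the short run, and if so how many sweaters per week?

Produce at x = 10

From TC, MC = TC'(x) = 89 - 32x + 3x^2 and AVC = VC/x = 89 - 16x + x^2.
The AVC parabola has its vertex at x = 16/2 = 8, where AVC = 89 - 16·8 + 8^2 = £25.
P = £69 exceeds min AVC = £25, so the firm stays open.
Set P = MC: 69 = 89 - 32x + 3x^2 → 20 - 32x + 3x^2 = 0. The roots are x = 2/3 and x = 10; the profit-maximizing output is on the rising part of MC, so x* = 10.
Check: AVC at x = 10 is £29 ≤ P, so revenue covers variable cost.
Profit = P·x − TC = 69·10 − 603 = £87.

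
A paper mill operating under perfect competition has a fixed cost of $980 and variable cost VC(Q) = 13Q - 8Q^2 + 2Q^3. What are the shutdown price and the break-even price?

Shutdown price = min AVC. AVC = 13 - 8Q + 2Q^2, with vertex at Q = 2 and minimum $5.
ATC = 980/Q + 13 - 8Q + 2Q^2. Setting dATC/dQ = −980/Q^2 − 8 + 4Q = 0 gives Q = 7 (since 4·7^3 − 8·7^2 = 980).
min ATC = 980/7 + 13 − 8·7 + 2·7^2 = $195. That is the break-even price.
For $5 ≤ P < $195 the firm produces at a loss; below $5 it shuts down.

Shutdown price = $5; break-even price = $195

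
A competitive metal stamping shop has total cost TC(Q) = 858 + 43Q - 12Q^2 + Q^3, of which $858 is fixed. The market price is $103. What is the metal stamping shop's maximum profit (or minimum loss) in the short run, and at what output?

AVC = 43 - 12Q + Q^2 has its minimum $7 at Q = 6; price $103 clears that bar, so the firm operates.
MC = 43 - 24Q + 3Q^2. Setting P = MC and taking the root on the rising branch gives Q* = 10.
TR = 103·10 = 1030. TC = 858 + 230 = 1088. Profit = 1030 − 1088 = -$58.
By producing, the firm covers all variable cost plus $800 of fixed cost; shutting down would lose the full $858.

Profit = -$58 at Q = 10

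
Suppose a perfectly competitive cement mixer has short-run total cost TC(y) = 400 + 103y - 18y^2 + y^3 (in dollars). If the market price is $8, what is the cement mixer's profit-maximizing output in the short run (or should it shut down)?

Strip out fixed cost: VC = 103y - 18y^2 + y^3. Then AVC = 103 - 18y + y^2 and MC = 103 - 36y + 3y^2.
AVC is minimized where dAVC/dy = -18 + 2y = 0, at y = 9; min AVC = 103 - 18·9 + 9^2 = $22.
With P < min AVC ($8 < $22), every unit sold adds to the loss.
Best response: produce nothing and absorb the $400 fixed cost.

Shut down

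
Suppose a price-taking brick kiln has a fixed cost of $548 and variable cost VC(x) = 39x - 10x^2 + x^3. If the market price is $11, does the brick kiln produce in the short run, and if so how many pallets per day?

From TC, MC = TC'(x) = 39 - 20x + 3x^2 and AVC = VC/x = 39 - 10x + x^2.
AVC hits its minimum where MC = AVC, at x = 5, giving min AVC = 39 - 10·5 + 5^2 = $14.
With P < min AVC ($11 < $14), every unit sold adds to the loss.
Best response: produce nothing and absorb the $548 fixed cost.

Shut down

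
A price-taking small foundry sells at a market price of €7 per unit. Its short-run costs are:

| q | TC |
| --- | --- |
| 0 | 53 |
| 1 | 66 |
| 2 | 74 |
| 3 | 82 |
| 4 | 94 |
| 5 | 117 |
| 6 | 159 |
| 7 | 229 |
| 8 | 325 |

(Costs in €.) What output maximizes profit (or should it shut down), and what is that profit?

Compute π = P·q − TC at each output: q=0: -53; q=1: -59; q=2: -60; q=3: -61; q=4: -66; q=5: -82; q=6: -117; q=7: -180; q=8: -269.
Profit is highest at q = 0. Equivalently, the lowest AVC in the table is 29/3 ≈ €9.67 at q = 3, and P = €7 falls below it — price never covers variable cost, so the firm shuts down and loses only its fixed cost.

q = 0 (shut down); profit = -€53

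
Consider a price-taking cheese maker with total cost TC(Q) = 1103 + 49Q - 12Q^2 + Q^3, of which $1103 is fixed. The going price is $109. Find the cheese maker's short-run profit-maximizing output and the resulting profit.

Profit = -$303 at Q = 10

AVC = 49 - 12Q + Q^2; min AVC = $13 at Q = 6. Since P = $109 ≥ min AVC, the firm produces.
With MC = 49 - 24Q + 3Q^2, P = MC on the upward-sloping part at Q* = 10.
TR = 109·10 = 1090. TC = 1103 + 290 = 1393. Profit = 1090 − 1393 = -$303.
By producing, the firm covers all variable cost plus $800 of fixed cost; shutting down would lose the full $1103.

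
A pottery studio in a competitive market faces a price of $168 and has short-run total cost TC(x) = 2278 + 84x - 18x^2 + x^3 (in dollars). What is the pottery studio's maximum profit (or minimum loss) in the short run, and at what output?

Profit = -$318 at x = 14

AVC = 84 - 18x + x^2 has its minimum $3 at x = 9; price $168 clears that bar, so the firm operates.
MC = 84 - 36x + 3x^2. Setting P = MC and taking the root on the rising branch gives x* = 14.
TR = 168·14 = 2352. TC = 2278 + 392 = 2670. Profit = 2352 − 2670 = -$318.
That loss of $318 beats the $2278 the firm would lose by shutting down; producing recovers $1960 of fixed cost.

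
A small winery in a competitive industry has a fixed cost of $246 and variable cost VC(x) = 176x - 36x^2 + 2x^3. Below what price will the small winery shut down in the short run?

$14 per unit

Short-run supply begins at min AVC. From VC = 176x - 36x^2 + 2x^3, AVC = 176 - 36x + 2x^2.
At the minimum of AVC, MC = AVC. MC = 176 - 72x + 6x^2; setting MC = AVC gives 4x^2 - 36x = 0, so x = 9. min AVC = 14.
The firm shuts down for any P below $14.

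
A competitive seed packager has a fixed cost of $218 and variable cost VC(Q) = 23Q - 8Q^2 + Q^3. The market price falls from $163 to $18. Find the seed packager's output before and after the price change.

Output falls from 10 to 5

MC = 23 - 16Q + 3Q^2; the shutdown threshold is min AVC = $7 (at Q = 4).
At P = $163 ≥ min AVC, set P = MC on the rising branch: Q = 10.
At P = $18 ≥ min AVC, set P = MC: Q = 5. The firm stays open but cuts output.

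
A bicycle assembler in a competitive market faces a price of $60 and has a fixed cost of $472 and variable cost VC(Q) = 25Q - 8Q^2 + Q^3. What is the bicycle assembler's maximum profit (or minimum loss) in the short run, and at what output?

AVC = 25 - 8Q + Q^2; min AVC = $9 at Q = 4. Since P = $60 ≥ min AVC, the firm produces.
With MC = 25 - 16Q + 3Q^2, P = MC on the upward-sloping part at Q* = 7.
TR = 60·7 = 420. TC = 472 + 126 = 598. Profit = 420 − 598 = -$178.
By producing, the firm covers all variable cost plus $294 of fixed cost; shutting down would lose the full $472.

Profit = -$178 at Q = 7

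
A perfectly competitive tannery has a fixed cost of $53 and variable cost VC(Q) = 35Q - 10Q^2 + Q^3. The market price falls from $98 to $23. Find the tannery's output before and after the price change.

Output falls from 9 to 6

AVC = 35 - 10Q + Q^2, minimized at Q = 5 where min AVC = $10. MC = 35 - 20Q + 3Q^2.
With P = $98 above the shutdown price, P = MC gives Q = 9.
At P = $23 ≥ min AVC, set P = MC: Q = 6. The firm stays open but cuts output.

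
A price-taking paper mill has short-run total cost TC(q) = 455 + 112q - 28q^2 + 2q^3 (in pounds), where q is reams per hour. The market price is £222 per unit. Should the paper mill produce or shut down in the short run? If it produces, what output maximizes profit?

Produce at q = 11

Strip out fixed cost: VC = 112q - 28q^2 + 2q^3. Then AVC = 112 - 28q + 2q^2 and MC = 112 - 56q + 6q^2.
The AVC parabola has its vertex at q = 28/4 = 7, where AVC = 112 - 28·7 + 2·7^2 = £14.
Since P = £222 ≥ min AVC = £14, price covers variable cost and the firm should produce.
Solving P = MC: -110 - 56q + 6q^2 = 0 ⇒ q = -5/3 or 11. On the upward-sloping branch, q* = 11.
Check: AVC at q = 11 is £46 ≤ P, so revenue covers variable cost.
Profit = P·q − TC = 222·11 − 961 = £1481.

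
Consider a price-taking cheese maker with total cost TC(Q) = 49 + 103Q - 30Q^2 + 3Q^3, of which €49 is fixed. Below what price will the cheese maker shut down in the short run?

The firm shuts down when price falls below the minimum of average variable cost. AVC = VC/Q = 103 - 30Q + 3Q^2.
dAVC/dQ = -30 + 6Q = 0 gives Q = 5. min AVC = 103 - 30·5 + 3·5^2 = 28.
For P < €28 the firm produces nothing.

€28 per unit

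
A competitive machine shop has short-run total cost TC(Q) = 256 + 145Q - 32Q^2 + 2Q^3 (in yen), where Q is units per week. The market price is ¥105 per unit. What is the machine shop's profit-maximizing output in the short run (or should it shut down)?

From TC, MC = TC'(Q) = 145 - 64Q + 6Q^2 and AVC = VC/Q = 145 - 32Q + 2Q^2.
AVC is minimized where dAVC/dQ = -32 + 4Q = 0, at Q = 8; min AVC = 145 - 32·8 + 2·8^2 = ¥17.
Since P = ¥105 ≥ min AVC = ¥17, price covers variable cost and the firm should produce.
Solving P = MC: 40 - 64Q + 6Q^2 = 0 ⇒ Q = 2/3 or 10. On the upward-sloping branch, Q* = 10.
Check: AVC at Q = 10 is ¥25 ≤ P, so revenue covers variable cost.
Profit = P·Q − TC = 105·10 − 506 = ¥544.

Produce at Q = 10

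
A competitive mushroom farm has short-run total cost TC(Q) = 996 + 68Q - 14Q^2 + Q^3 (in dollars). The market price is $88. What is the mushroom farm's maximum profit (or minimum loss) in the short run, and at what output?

Profit = -$396 at Q = 10

AVC = 68 - 14Q + Q^2 has its minimum $19 at Q = 7; price $88 clears that bar, so the firm operates.
MC = 68 - 28Q + 3Q^2. Setting P = MC and taking the root on the rising branch gives Q* = 10.
TR = 88·10 = 880. TC = 996 + 280 = 1276. Profit = 880 − 1276 = -$396.
Shutting down would mean losing the fixed cost of $996, so operating at a loss of $396 is better by $600.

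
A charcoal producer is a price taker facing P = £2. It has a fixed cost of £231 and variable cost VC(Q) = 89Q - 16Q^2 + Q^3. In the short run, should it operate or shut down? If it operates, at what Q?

Variable cost is VC = 89Q - 16Q^2 + Q^3, so AVC = VC/Q = 89 - 16Q + Q^2 and MC = dTC/dQ = 89 - 32Q + 3Q^2.
AVC is minimized where dAVC/dQ = -16 + 2Q = 0, at Q = 8; min AVC = 89 - 16·8 + 8^2 = £25.
P = £2 lies below min AVC = £25; no output level covers variable cost.
Best response: produce nothing and absorb the £231 fixed cost.

Shut down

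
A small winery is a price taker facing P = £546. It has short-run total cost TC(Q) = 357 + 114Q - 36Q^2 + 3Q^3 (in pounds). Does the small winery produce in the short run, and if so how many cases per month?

Strip out fixed cost: VC = 114Q - 36Q^2 + 3Q^3. Then AVC = 114 - 36Q + 3Q^2 and MC = 114 - 72Q + 9Q^2.
The AVC parabola has its vertex at Q = 36/6 = 6, where AVC = 114 - 36·6 + 3·6^2 = £6.
P = £546 exceeds min AVC = £6, so the firm stays open.
Solving P = MC: -432 - 72Q + 9Q^2 = 0 ⇒ Q = -4 or 12. On the upward-sloping branch, Q* = 12.
Check: AVC at Q = 12 is £114 ≤ P, so revenue covers variable cost.
Profit = P·Q − TC = 546·12 − 1725 = £4827.

Produce at Q = 12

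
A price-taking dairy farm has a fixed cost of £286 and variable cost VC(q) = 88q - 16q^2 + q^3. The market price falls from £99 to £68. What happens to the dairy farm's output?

Output falls from 11 to 10

AVC = 88 - 16q + q^2, minimized at q = 8 where min AVC = £24. MC = 88 - 32q + 3q^2.
With P = £99 above the shutdown price, P = MC gives q = 11.
At P = £68 ≥ min AVC, set P = MC: q = 10. The firm stays open but cuts output.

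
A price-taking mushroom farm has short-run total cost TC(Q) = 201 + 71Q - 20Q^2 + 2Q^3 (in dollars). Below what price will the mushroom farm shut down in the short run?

The shutdown price is the minimum of AVC. VC = 71Q - 20Q^2 + 2Q^3, so AVC = 71 - 20Q + 2Q^2.
At the minimum of AVC, MC = AVC. MC = 71 - 40Q + 6Q^2; setting MC = AVC gives 4Q^2 - 20Q = 0, so Q = 5. min AVC = 21.
The firm shuts down for any P below $21.

$21 per unit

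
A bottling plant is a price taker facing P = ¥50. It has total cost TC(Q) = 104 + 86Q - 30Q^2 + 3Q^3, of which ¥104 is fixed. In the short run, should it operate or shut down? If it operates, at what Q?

Produce at Q = 6

From TC, MC = TC'(Q) = 86 - 60Q + 9Q^2 and AVC = VC/Q = 86 - 30Q + 3Q^2.
AVC hits its minimum where MC = AVC, at Q = 5, giving min AVC = 86 - 30·5 + 3·5^2 = ¥11.
Since P = ¥50 ≥ min AVC = ¥11, price covers variable cost and the firm should produce.
P = MC gives 36 - 60Q + 9Q^2 = 0, with roots 2/3 and 6. Take the larger (rising MC): Q* = 6.
Check: AVC at Q = 6 is ¥14 ≤ P, so revenue covers variable cost.
Profit = P·Q − TC = 50·6 − 188 = ¥112.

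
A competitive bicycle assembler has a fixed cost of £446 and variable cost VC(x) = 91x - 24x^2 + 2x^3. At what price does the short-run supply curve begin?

£19 per unit

The shutdown price is the minimum of AVC. VC = 91x - 24x^2 + 2x^3, so AVC = 91 - 24x + 2x^2.
dAVC/dx = -24 + 4x = 0 gives x = 6. min AVC = 91 - 24·6 + 2·6^2 = 19.
So the shutdown price is £19.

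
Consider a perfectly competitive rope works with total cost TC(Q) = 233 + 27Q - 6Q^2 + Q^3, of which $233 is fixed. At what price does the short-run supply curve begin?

$18 per unit

Short-run supply begins at min AVC. From VC = 27Q - 6Q^2 + Q^3, AVC = 27 - 6Q + Q^2.
dAVC/dQ = -6 + 2Q = 0 gives Q = 3. min AVC = 27 - 6·3 + 3^2 = 18.
For P < $18 the firm produces nothing.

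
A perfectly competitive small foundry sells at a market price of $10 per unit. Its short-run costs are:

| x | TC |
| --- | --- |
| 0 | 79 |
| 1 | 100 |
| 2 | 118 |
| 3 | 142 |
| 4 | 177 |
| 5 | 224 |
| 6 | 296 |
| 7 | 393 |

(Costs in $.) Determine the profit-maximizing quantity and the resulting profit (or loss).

Compute π = P·x − TC at each output: x=0: -79; x=1: -90; x=2: -98; x=3: -112; x=4: -137; x=5: -174; x=6: -236; x=7: -323.
Profit is highest at x = 0. Equivalently, the lowest AVC in the table is 39/2 ≈ $19.50 at x = 2, and P = $10 falls below it — price never covers variable cost, so the firm shuts down and loses only its fixed cost.

x = 0 (shut down); profit = -$79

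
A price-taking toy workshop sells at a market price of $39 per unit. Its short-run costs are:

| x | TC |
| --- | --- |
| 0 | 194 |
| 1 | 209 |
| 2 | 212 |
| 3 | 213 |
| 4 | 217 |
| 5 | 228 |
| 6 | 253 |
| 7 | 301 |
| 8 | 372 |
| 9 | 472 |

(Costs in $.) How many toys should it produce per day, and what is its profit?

Compute π = P·x − TC at each output: x=0: -194; x=1: -170; x=2: -134; x=3: -96; x=4: -61; x=5: -33; x=6: -19; x=7: -28; x=8: -60; x=9: -121.
Profit is maximized at x = 6. AVC there is 59/6 = $9.83 ≤ P, so producing beats shutting down (which would give -$194).

x = 6; profit = -$19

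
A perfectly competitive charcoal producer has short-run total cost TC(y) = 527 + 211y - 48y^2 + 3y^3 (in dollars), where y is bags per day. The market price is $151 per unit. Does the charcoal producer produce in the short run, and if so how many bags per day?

Produce at y = 10

From TC, MC = TC'(y) = 211 - 96y + 9y^2 and AVC = VC/y = 211 - 48y + 3y^2.
The AVC parabola has its vertex at y = 48/6 = 8, where AVC = 211 - 48·8 + 3·8^2 = $19.
P = $151 exceeds min AVC = $19, so the firm stays open.
Solving P = MC: 60 - 96y + 9y^2 = 0 ⇒ y = 2/3 or 10. On the upward-sloping branch, y* = 10.
Check: AVC at y = 10 is $31 ≤ P, so revenue covers variable cost.
Profit = P·y − TC = 151·10 − 837 = $673.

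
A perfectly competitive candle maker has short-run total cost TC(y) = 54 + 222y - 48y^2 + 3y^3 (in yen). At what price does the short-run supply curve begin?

The firm shuts down when price falls below the minimum of average variable cost. AVC = VC/y = 222 - 48y + 3y^2.
At the minimum of AVC, MC = AVC. MC = 222 - 96y + 9y^2; setting MC = AVC gives 6y^2 - 48y = 0, so y = 8. min AVC = 30.
The firm shuts down for any P below ¥30.

¥30 per unit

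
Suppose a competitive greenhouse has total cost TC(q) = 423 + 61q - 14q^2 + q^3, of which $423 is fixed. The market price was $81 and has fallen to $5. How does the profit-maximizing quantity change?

AVC = 61 - 14q + q^2, minimized at q = 7 where min AVC = $12. MC = 61 - 28q + 3q^2.
At P = $81 ≥ min AVC, set P = MC on the rising branch: q = 10.
At P = $5 < min AVC = $12, price no longer covers variable cost at any output, so the firm shuts down: q = 0.

Output falls from 10 to 0 (the firm shuts down)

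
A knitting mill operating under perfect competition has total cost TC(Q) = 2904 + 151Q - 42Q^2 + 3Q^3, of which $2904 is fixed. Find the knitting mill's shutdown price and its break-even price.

Shutdown price = $4; break-even price = $316

AVC = 151 - 42Q + 3Q^2; minimized at Q = 7, giving min AVC = $4. That is the shutdown price.
ATC = 2904/Q + 151 - 42Q + 3Q^2. Setting dATC/dQ = −2904/Q^2 − 42 + 6Q = 0 gives Q = 11 (since 6·11^3 − 42·11^2 = 2904).
min ATC = 2904/11 + 151 − 42·11 + 3·11^2 = $316. That is the break-even price.
For $4 ≤ P < $316 the firm produces at a loss; below $4 it shuts down.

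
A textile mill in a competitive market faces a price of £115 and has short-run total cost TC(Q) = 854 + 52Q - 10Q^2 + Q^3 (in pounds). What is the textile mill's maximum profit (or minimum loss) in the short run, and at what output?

AVC = 52 - 10Q + Q^2 has its minimum £27 at Q = 5; price £115 clears that bar, so the firm operates.
With MC = 52 - 20Q + 3Q^2, P = MC on the upward-sloping part at Q* = 9.
TR = 115·9 = 1035. TC = 854 + 387 = 1241. Profit = 1035 − 1241 = -£206.
By producing, the firm covers all variable cost plus £648 of fixed cost; shutting down would lose the full £854.

Profit = -£206 at Q = 9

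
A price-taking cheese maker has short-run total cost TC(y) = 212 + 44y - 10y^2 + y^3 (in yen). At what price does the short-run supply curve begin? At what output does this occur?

¥19 per unit, at y = 5

Short-run supply begins at min AVC. From VC = 44y - 10y^2 + y^3, AVC = 44 - 10y + y^2.
dAVC/dy = -10 + 2y = 0 gives y = 5. min AVC = 44 - 10·5 + 5^2 = 19.
For P < ¥19 the firm produces nothing.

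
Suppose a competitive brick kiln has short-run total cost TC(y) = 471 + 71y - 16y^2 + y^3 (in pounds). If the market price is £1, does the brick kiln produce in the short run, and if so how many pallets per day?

Shut down

From TC, MC = TC'(y) = 71 - 32y + 3y^2 and AVC = VC/y = 71 - 16y + y^2.
AVC is minimized where dAVC/dy = -16 + 2y = 0, at y = 8; min AVC = 71 - 16·8 + 8^2 = £7.
P = £1 lies below min AVC = £7; no output level covers variable cost.
The firm minimizes its loss by shutting down and losing only its fixed cost of £471.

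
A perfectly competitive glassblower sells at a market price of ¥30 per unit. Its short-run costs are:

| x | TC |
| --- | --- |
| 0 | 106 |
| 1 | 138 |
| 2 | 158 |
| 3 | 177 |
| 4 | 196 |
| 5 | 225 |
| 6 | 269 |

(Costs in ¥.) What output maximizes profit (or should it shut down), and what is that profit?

Compute π = P·x − TC at each output: x=0: -106; x=1: -108; x=2: -98; x=3: -87; x=4: -76; x=5: -75; x=6: -89.
Profit is maximized at x = 5. AVC there is 119/5 = ¥23.80 ≤ P, so producing beats shutting down (which would give -¥106).

x = 5; profit = -¥75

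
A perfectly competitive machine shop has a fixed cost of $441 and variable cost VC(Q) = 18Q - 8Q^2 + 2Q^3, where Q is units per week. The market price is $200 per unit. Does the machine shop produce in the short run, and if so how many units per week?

Produce at Q = 7

From TC, MC = TC'(Q) = 18 - 16Q + 6Q^2 and AVC = VC/Q = 18 - 8Q + 2Q^2.
AVC is minimized where dAVC/dQ = -8 + 4Q = 0, at Q = 2; min AVC = 18 - 8·2 + 2·2^2 = $10.
P = $200 exceeds min AVC = $10, so the firm stays open.
P = MC gives -182 - 16Q + 6Q^2 = 0, with roots -13/3 and 7. Take the larger (rising MC): Q* = 7.
Check: AVC at Q = 7 is $60 ≤ P, so revenue covers variable cost.
Profit = P·Q − TC = 200·7 − 861 = $539.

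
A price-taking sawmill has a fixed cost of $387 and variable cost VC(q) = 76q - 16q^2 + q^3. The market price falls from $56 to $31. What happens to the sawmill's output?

Output falls from 10 to 9

MC = 76 - 32q + 3q^2; the shutdown threshold is min AVC = $12 (at q = 8).
At P = $56 ≥ min AVC, set P = MC on the rising branch: q = 10.
At P = $31 ≥ min AVC, set P = MC: q = 9. The firm stays open but cuts output.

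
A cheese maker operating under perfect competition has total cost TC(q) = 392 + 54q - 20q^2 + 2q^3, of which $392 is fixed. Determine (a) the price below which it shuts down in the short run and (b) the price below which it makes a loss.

AVC = 54 - 20q + 2q^2; minimized at q = 5, giving min AVC = $4. That is the shutdown price.
ATC = 392/q + 54 - 20q + 2q^2. Setting dATC/dq = −392/q^2 − 20 + 4q = 0 gives q = 7 (since 4·7^3 − 20·7^2 = 392).
min ATC = 392/7 + 54 − 20·7 + 2·7^2 = $68. That is the break-even price.
For $4 ≤ P < $68 the firm produces at a loss; below $4 it shuts down.

Shutdown price = $4; break-even price = $68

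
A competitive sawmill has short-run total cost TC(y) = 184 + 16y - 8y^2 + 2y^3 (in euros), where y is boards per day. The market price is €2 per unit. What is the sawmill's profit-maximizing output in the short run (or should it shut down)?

From TC, MC = TC'(y) = 16 - 16y + 6y^2 and AVC = VC/y = 16 - 8y + 2y^2.
The AVC parabola has its vertex at y = 8/4 = 2, where AVC = 16 - 8·2 + 2·2^2 = €8.
P = €2 lies below min AVC = €8; no output level covers variable cost.
The firm minimizes its loss by shutting down and losing only its fixed cost of €184.

Shut down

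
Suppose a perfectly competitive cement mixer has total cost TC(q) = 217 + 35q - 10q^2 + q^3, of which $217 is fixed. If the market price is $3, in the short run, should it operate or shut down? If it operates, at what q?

Strip out fixed cost: VC = 35q - 10q^2 + q^3. Then AVC = 35 - 10q + q^2 and MC = 35 - 20q + 3q^2.
AVC hits its minimum where MC = AVC, at q = 5, giving min AVC = 35 - 10·5 + 5^2 = $10.
P = $3 lies below min AVC = $10; no output level covers variable cost.
Shutting down limits the loss to fixed cost, $217.

Shut down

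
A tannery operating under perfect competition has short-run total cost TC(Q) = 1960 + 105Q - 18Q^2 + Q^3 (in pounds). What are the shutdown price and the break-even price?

AVC = 105 - 18Q + Q^2; minimized at Q = 9, giving min AVC = £24. That is the shutdown price.
ATC = 1960/Q + 105 - 18Q + Q^2. Setting dATC/dQ = −1960/Q^2 − 18 + 2Q = 0 gives Q = 14 (since 2·14^3 − 18·14^2 = 1960).
min ATC = 1960/14 + 105 − 18·14 + 14^2 = £189. That is the break-even price.
For £24 ≤ P < £189 the firm produces at a loss; below £24 it shuts down.

Shutdown price = £24; break-even price = £189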